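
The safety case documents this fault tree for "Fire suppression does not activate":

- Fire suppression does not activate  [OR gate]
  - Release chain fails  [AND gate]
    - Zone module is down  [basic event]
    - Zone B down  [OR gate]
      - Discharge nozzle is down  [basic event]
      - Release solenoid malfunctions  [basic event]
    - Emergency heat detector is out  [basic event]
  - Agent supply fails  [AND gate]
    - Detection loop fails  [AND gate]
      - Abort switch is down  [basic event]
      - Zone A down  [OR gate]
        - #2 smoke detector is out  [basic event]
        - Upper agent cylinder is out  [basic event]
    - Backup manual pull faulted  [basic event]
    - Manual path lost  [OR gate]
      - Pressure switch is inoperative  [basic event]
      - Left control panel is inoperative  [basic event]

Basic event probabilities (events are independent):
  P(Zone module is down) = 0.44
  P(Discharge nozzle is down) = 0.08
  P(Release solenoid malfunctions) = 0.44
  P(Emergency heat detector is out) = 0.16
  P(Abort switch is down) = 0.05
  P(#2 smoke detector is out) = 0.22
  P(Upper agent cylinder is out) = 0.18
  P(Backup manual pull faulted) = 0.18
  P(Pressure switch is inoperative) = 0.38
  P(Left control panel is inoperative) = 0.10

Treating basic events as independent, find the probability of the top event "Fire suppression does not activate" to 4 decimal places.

P(Zone B down) [OR] = 1 − (1−0.08) × (1−0.44) = 0.484800
P(Release chain fails) [AND] = 0.44 × 0.484800 × 0.16 = 0.034130
P(Zone A down) [OR] = 1 − (1−0.22) × (1−0.18) = 0.360400
P(Detection loop fails) [AND] = 0.05 × 0.360400 = 0.018020
P(Manual path lost) [OR] = 1 − (1−0.38) × (1−0.10) = 0.442000
P(Agent supply fails) [AND] = 0.018020 × 0.18 × 0.442000 = 0.001434
P(Fire suppression does not activate) [OR] = 1 − (1−0.034130) × (1−0.001434) = 0.035515
Rounded to 4 decimal places: P(Fire suppression does not activate) ≈ 0.0355.

0.0355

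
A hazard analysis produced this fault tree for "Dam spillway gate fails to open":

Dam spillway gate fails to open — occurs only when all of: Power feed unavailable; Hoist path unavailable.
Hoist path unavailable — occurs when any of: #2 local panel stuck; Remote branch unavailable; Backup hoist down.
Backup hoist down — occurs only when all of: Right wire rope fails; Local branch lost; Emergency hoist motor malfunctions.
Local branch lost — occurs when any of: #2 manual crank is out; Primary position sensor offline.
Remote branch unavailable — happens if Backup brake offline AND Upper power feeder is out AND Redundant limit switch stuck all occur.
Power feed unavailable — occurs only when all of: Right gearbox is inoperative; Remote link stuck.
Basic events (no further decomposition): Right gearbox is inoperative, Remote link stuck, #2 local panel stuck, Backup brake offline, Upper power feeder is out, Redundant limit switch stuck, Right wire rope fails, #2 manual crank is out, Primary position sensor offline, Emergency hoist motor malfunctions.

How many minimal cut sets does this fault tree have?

Power feed unavailable [AND]: one cut set from each child combined → 1 × 1 = 1 cut set(s).
Remote branch unavailable [AND]: one cut set from each child combined → 1 × 1 × 1 = 1 cut set(s).
Local branch lost [OR]: union of children's cut sets → 2 cut set(s).
Backup hoist down [AND]: one cut set from each child combined → 1 × 2 × 1 = 2 cut set(s).
Hoist path unavailable [OR]: union of children's cut sets → 4 cut set(s).
Dam spillway gate fails to open [AND]: one cut set from each child combined → 1 × 4 = 4 cut set(s).
Minimal cut sets: {#2 local panel stuck, Remote link stuck, Right gearbox is inoperative}; {Backup brake offline, Redundant limit switch stuck, Remote link stuck, Right gearbox is inoperative, Upper power feeder is out}; {#2 manual crank is out, Emergency hoist motor malfunctions, Remote link stuck, Right gearbox is inoperative, Right wire rope fails}; {Emergency hoist motor malfunctions, Primary position sensor offline, Remote link stuck, Right gearbox is inoperative, Right wire rope fails}.

4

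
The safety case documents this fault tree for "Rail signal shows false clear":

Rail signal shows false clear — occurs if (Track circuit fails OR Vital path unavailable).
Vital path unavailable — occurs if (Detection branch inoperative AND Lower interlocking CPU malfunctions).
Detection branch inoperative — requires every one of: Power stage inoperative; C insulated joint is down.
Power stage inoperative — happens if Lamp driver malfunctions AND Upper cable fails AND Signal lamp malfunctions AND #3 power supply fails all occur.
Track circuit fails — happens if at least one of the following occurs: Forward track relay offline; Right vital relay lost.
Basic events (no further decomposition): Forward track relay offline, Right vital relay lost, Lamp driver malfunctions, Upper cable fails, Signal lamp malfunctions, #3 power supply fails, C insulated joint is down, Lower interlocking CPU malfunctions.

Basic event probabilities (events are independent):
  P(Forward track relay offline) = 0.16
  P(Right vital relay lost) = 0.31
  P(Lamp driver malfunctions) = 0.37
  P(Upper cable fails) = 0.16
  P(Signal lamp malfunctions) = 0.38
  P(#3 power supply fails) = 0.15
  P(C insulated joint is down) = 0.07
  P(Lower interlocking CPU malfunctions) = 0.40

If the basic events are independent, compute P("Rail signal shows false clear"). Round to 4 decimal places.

0.4205

P(Track circuit fails) [OR] = 1 − (1−0.16) × (1−0.31) = 0.420400
P(Power stage inoperative) [AND] = 0.37 × 0.16 × 0.38 × 0.15 = 0.003374
P(Detection branch inoperative) [AND] = 0.003374 × 0.07 = 0.000236
P(Vital path unavailable) [AND] = 0.000236 × 0.40 = 0.000094
P(Rail signal shows false clear) [OR] = 1 − (1−0.420400) × (1−0.000094) = 0.420454
Rounded to 4 decimal places: P(Rail signal shows false clear) ≈ 0.4205.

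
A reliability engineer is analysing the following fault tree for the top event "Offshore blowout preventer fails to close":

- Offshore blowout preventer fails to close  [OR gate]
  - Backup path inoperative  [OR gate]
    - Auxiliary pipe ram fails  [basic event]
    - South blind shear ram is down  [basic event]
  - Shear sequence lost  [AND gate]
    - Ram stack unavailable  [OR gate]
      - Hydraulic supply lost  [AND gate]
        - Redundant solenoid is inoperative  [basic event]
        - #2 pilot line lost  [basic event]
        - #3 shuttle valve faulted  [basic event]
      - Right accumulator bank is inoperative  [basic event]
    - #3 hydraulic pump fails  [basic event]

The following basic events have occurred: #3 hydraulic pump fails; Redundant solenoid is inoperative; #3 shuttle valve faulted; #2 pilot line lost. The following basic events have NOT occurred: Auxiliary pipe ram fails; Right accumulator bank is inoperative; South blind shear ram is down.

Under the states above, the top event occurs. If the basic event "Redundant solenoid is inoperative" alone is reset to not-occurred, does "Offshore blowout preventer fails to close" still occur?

No

Counterfactual: set "Redundant solenoid is inoperative" to not occurred.
Backup path inoperative [OR]: Auxiliary pipe ram fails=not, South blind shear ram is down=not → no input occurs → does not occur.
Hydraulic supply lost [AND]: Redundant solenoid is inoperative=not, #2 pilot line lost=occurs, #3 shuttle valve faulted=occurs → not all inputs occur → does not occur.
Ram stack unavailable [OR]: Hydraulic supply lost=not, Right accumulator bank is inoperative=not → no input occurs → does not occur.
Shear sequence lost [AND]: Ram stack unavailable=not, #3 hydraulic pump fails=occurs → not all inputs occur → does not occur.
Offshore blowout preventer fails to close [OR]: Backup path inoperative=not, Shear sequence lost=not → no input occurs → does not occur.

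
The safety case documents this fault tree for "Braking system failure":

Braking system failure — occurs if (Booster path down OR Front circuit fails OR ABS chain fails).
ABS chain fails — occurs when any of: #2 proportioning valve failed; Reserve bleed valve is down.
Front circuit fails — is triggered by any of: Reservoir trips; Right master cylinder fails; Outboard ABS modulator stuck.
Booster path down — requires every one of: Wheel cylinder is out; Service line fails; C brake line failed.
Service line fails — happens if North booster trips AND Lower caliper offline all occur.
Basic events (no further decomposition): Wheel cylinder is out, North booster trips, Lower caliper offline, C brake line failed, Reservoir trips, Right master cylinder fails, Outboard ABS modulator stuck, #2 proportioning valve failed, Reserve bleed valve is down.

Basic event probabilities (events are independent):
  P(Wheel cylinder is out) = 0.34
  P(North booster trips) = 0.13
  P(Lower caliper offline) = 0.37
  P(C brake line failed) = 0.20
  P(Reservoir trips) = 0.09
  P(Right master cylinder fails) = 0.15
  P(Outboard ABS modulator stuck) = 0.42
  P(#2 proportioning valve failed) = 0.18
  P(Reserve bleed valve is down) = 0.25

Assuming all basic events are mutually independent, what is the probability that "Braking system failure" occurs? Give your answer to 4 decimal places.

P(Service line fails) [AND] = 0.13 × 0.37 = 0.048100
P(Booster path down) [AND] = 0.34 × 0.048100 × 0.20 = 0.003271
P(Front circuit fails) [OR] = 1 − (1−0.09) × (1−0.15) × (1−0.42) = 0.551370
P(ABS chain fails) [OR] = 1 − (1−0.18) × (1−0.25) = 0.385000
P(Braking system failure) [OR] = 1 − (1−0.003271) × (1−0.551370) × (1−0.385000) = 0.724995
Rounded to 4 decimal places: P(Braking system failure) ≈ 0.7250.

0.7250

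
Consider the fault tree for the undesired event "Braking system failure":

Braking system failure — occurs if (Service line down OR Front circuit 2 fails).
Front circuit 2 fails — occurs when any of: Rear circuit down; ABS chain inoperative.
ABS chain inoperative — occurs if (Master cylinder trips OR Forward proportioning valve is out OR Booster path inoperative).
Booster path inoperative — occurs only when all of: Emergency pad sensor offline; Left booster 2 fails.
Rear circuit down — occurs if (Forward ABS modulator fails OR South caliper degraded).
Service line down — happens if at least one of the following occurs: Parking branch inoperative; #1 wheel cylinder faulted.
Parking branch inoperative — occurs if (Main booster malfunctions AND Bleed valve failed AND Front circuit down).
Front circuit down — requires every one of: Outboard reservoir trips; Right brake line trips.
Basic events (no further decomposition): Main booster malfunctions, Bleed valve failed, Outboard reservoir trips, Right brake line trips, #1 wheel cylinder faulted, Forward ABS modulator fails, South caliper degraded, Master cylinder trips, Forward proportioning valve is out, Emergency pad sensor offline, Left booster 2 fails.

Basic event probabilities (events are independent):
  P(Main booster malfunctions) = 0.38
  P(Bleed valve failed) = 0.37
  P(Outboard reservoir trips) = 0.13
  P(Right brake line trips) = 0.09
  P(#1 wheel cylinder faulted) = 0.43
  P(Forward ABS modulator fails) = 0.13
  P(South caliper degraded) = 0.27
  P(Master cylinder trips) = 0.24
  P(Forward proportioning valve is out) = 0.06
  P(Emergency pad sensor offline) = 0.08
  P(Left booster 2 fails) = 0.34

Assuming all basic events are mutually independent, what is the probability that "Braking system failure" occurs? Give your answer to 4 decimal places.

0.7488

P(Front circuit down) [AND] = 0.13 × 0.09 = 0.011700
P(Parking branch inoperative) [AND] = 0.38 × 0.37 × 0.011700 = 0.001645
P(Service line down) [OR] = 1 − (1−0.001645) × (1−0.43) = 0.430938
P(Rear circuit down) [OR] = 1 − (1−0.13) × (1−0.27) = 0.364900
P(Booster path inoperative) [AND] = 0.08 × 0.34 = 0.027200
P(ABS chain inoperative) [OR] = 1 − (1−0.24) × (1−0.06) × (1−0.027200) = 0.305032
P(Front circuit 2 fails) [OR] = 1 − (1−0.364900) × (1−0.305032) = 0.558626
P(Braking system failure) [OR] = 1 − (1−0.430938) × (1−0.558626) = 0.748831
Rounded to 4 decimal places: P(Braking system failure) ≈ 0.7488.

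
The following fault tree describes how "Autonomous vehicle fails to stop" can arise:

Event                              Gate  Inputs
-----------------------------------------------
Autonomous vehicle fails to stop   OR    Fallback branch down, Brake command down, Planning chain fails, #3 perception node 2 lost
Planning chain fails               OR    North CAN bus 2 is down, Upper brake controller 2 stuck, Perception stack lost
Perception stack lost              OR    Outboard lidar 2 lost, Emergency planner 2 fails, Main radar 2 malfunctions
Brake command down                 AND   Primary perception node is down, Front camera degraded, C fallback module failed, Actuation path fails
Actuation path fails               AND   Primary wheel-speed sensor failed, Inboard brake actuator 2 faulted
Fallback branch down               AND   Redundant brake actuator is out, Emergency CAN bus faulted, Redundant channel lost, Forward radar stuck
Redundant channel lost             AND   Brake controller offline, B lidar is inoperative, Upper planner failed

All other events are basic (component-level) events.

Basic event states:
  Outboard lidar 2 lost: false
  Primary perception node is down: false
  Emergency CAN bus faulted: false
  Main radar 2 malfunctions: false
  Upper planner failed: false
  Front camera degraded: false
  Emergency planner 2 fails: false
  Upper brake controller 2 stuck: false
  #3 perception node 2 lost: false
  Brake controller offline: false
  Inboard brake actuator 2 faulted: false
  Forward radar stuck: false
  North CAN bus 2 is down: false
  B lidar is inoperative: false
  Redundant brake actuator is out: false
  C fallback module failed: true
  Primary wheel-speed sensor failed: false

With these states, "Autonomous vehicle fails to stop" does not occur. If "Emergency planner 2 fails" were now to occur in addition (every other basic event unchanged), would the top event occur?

Yes

Counterfactual: set "Emergency planner 2 fails" to occurred.
Redundant channel lost [AND]: Brake controller offline=not, B lidar is inoperative=not, Upper planner failed=not → not all inputs occur → does not occur.
Fallback branch down [AND]: Redundant brake actuator is out=not, Emergency CAN bus faulted=not, Redundant channel lost=not, Forward radar stuck=not → not all inputs occur → does not occur.
Actuation path fails [AND]: Primary wheel-speed sensor failed=not, Inboard brake actuator 2 faulted=not → not all inputs occur → does not occur.
Brake command down [AND]: Primary perception node is down=not, Front camera degraded=not, C fallback module failed=occurs, Actuation path fails=not → not all inputs occur → does not occur.
Perception stack lost [OR]: Outboard lidar 2 lost=not, Emergency planner 2 fails=occurs, Main radar 2 malfunctions=not → at least one input occurs → occurs.
Planning chain fails [OR]: North CAN bus 2 is down=not, Upper brake controller 2 stuck=not, Perception stack lost=occurs → at least one input occurs → occurs.
Autonomous vehicle fails to stop [OR]: Fallback branch down=not, Brake command down=not, Planning chain fails=occurs, #3 perception node 2 lost=not → at least one input occurs → occurs.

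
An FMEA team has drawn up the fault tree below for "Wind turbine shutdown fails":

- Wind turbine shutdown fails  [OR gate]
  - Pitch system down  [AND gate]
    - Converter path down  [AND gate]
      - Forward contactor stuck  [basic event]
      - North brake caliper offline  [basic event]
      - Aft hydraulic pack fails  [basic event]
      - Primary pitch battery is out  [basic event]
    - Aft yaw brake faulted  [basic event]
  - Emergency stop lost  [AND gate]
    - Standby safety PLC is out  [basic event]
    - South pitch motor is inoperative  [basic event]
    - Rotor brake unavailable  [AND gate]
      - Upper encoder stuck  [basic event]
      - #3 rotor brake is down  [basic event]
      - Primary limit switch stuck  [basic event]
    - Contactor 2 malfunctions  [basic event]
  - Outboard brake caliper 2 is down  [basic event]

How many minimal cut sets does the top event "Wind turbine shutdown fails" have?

3

Converter path down [AND]: one cut set from each child combined → 1 × 1 × 1 × 1 = 1 cut set(s).
Pitch system down [AND]: one cut set from each child combined → 1 × 1 = 1 cut set(s).
Rotor brake unavailable [AND]: one cut set from each child combined → 1 × 1 × 1 = 1 cut set(s).
Emergency stop lost [AND]: one cut set from each child combined → 1 × 1 × 1 × 1 = 1 cut set(s).
Wind turbine shutdown fails [OR]: union of children's cut sets → 3 cut set(s).
Minimal cut sets: {Aft hydraulic pack fails, Aft yaw brake faulted, Forward contactor stuck, North brake caliper offline, Primary pitch battery is out}; {#3 rotor brake is down, Contactor 2 malfunctions, Primary limit switch stuck, South pitch motor is inoperative, Standby safety PLC is out, Upper encoder stuck}; {Outboard brake caliper 2 is down}.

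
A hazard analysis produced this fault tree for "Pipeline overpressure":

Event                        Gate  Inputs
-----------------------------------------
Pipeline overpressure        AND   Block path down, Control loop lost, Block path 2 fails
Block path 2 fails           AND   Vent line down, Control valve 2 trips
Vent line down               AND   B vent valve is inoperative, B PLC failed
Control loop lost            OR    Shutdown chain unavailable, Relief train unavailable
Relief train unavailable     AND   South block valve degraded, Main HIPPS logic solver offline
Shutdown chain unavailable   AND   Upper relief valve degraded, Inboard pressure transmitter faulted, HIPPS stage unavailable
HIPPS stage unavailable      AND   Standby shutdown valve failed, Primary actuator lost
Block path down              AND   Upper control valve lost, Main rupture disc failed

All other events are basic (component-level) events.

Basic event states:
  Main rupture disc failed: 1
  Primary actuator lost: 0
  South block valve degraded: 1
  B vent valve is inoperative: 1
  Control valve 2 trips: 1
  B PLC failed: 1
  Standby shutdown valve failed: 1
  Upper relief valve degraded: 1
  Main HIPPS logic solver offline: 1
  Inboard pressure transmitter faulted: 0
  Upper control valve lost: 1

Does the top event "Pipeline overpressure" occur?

Yes

Block path down [AND]: Upper control valve lost=occurs, Main rupture disc failed=occurs → all inputs occur → occurs.
HIPPS stage unavailable [AND]: Standby shutdown valve failed=occurs, Primary actuator lost=not → not all inputs occur → does not occur.
Shutdown chain unavailable [AND]: Upper relief valve degraded=occurs, Inboard pressure transmitter faulted=not, HIPPS stage unavailable=not → not all inputs occur → does not occur.
Relief train unavailable [AND]: South block valve degraded=occurs, Main HIPPS logic solver offline=occurs → all inputs occur → occurs.
Control loop lost [OR]: Shutdown chain unavailable=not, Relief train unavailable=occurs → at least one input occurs → occurs.
Vent line down [AND]: B vent valve is inoperative=occurs, B PLC failed=occurs → all inputs occur → occurs.
Block path 2 fails [AND]: Vent line down=occurs, Control valve 2 trips=occurs → all inputs occur → occurs.
Pipeline overpressure [AND]: Block path down=occurs, Control loop lost=occurs, Block path 2 fails=occurs → all inputs occur → occurs.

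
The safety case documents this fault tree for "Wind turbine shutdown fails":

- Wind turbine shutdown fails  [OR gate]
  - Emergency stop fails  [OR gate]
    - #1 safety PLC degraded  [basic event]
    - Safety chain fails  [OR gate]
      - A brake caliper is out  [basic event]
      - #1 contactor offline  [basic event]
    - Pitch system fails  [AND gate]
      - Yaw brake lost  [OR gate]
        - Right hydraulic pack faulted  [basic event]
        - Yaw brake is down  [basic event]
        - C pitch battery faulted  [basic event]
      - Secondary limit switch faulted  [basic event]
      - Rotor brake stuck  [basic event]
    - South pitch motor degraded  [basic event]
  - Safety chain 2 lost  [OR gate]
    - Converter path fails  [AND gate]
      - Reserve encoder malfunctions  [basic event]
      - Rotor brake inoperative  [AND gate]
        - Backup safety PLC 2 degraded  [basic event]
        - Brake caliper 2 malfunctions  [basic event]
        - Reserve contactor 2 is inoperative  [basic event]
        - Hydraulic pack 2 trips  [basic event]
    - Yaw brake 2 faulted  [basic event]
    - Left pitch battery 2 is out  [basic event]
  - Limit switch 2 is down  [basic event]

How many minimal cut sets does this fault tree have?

11

Safety chain fails [OR]: union of children's cut sets → 2 cut set(s).
Yaw brake lost [OR]: union of children's cut sets → 3 cut set(s).
Pitch system fails [AND]: one cut set from each child combined → 3 × 1 × 1 = 3 cut set(s).
Emergency stop fails [OR]: union of children's cut sets → 7 cut set(s).
Rotor brake inoperative [AND]: one cut set from each child combined → 1 × 1 × 1 × 1 = 1 cut set(s).
Converter path fails [AND]: one cut set from each child combined → 1 × 1 = 1 cut set(s).
Safety chain 2 lost [OR]: union of children's cut sets → 3 cut set(s).
Wind turbine shutdown fails [OR]: union of children's cut sets → 11 cut set(s).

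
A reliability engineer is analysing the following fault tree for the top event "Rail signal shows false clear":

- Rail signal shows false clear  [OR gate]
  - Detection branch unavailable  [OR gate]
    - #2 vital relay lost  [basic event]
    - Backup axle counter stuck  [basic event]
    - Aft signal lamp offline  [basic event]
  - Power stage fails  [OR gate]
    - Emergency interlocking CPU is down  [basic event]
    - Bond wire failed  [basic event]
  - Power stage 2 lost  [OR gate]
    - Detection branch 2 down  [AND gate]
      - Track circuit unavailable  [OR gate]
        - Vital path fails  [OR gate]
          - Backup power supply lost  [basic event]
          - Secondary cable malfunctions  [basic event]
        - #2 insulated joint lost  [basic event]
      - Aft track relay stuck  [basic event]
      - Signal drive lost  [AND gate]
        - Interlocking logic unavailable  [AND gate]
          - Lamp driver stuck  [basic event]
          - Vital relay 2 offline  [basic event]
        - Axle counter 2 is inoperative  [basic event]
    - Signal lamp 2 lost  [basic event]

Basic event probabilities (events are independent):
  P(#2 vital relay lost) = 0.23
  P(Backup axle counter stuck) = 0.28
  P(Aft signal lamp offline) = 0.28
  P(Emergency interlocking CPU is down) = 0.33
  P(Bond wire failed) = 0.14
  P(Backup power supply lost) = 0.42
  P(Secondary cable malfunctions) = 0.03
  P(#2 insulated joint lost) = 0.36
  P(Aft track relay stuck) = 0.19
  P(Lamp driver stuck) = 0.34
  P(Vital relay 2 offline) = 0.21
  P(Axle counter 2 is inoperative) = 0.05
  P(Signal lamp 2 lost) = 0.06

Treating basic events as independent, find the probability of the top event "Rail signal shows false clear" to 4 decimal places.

0.7839

P(Detection branch unavailable) [OR] = 1 − (1−0.23) × (1−0.28) × (1−0.28) = 0.600832
P(Power stage fails) [OR] = 1 − (1−0.33) × (1−0.14) = 0.423800
P(Vital path fails) [OR] = 1 − (1−0.42) × (1−0.03) = 0.437400
P(Track circuit unavailable) [OR] = 1 − (1−0.437400) × (1−0.36) = 0.639936
P(Interlocking logic unavailable) [AND] = 0.34 × 0.21 = 0.071400
P(Signal drive lost) [AND] = 0.071400 × 0.05 = 0.003570
P(Detection branch 2 down) [AND] = 0.639936 × 0.19 × 0.003570 = 0.000434
P(Power stage 2 lost) [OR] = 1 − (1−0.000434) × (1−0.06) = 0.060408
P(Rail signal shows false clear) [OR] = 1 − (1−0.600832) × (1−0.423800) × (1−0.060408) = 0.783893
Rounded to 4 decimal places: P(Rail signal shows false clear) ≈ 0.7839.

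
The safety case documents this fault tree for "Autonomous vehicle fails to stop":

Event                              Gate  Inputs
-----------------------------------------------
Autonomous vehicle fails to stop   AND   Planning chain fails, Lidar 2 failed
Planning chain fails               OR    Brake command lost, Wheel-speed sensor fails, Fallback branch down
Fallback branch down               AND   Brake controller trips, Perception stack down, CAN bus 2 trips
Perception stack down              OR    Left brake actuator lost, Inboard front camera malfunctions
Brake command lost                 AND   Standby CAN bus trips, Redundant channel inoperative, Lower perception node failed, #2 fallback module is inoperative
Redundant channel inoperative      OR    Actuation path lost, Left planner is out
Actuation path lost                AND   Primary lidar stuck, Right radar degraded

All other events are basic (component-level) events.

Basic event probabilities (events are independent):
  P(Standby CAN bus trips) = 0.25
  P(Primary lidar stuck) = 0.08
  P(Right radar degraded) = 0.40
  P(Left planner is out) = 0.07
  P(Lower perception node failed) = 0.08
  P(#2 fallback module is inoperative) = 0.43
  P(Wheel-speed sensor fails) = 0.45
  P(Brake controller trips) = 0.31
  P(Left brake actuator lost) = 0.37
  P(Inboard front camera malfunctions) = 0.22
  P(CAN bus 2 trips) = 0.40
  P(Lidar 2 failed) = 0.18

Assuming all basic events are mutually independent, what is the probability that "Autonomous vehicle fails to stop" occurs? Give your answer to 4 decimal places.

P(Actuation path lost) [AND] = 0.08 × 0.40 = 0.032000
P(Redundant channel inoperative) [OR] = 1 − (1−0.032000) × (1−0.07) = 0.099760
P(Brake command lost) [AND] = 0.25 × 0.099760 × 0.08 × 0.43 = 0.000858
P(Perception stack down) [OR] = 1 − (1−0.37) × (1−0.22) = 0.508600
P(Fallback branch down) [AND] = 0.31 × 0.508600 × 0.40 = 0.063066
P(Planning chain fails) [OR] = 1 − (1−0.000858) × (1−0.45) × (1−0.063066) = 0.485128
P(Autonomous vehicle fails to stop) [AND] = 0.485128 × 0.18 = 0.087323
Rounded to 4 decimal places: P(Autonomous vehicle fails to stop) ≈ 0.0873.

0.0873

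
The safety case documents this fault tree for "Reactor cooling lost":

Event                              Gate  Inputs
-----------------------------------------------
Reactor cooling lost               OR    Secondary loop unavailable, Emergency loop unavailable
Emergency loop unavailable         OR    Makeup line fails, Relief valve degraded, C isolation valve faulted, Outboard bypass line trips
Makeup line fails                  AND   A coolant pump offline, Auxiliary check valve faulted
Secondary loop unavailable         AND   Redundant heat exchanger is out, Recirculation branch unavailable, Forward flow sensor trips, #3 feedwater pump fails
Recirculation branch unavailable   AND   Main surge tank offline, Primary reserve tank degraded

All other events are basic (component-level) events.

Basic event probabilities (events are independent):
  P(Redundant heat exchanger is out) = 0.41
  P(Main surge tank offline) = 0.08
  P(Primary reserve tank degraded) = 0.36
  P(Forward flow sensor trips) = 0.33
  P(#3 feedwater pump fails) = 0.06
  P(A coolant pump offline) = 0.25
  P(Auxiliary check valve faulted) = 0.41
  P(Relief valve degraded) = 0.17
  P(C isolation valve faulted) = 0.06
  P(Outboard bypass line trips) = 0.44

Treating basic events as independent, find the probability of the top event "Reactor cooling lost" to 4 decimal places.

P(Recirculation branch unavailable) [AND] = 0.08 × 0.36 = 0.028800
P(Secondary loop unavailable) [AND] = 0.41 × 0.028800 × 0.33 × 0.06 = 0.000234
P(Makeup line fails) [AND] = 0.25 × 0.41 = 0.102500
P(Emergency loop unavailable) [OR] = 1 − (1−0.102500) × (1−0.17) × (1−0.06) × (1−0.44) = 0.607871
P(Reactor cooling lost) [OR] = 1 − (1−0.000234) × (1−0.607871) = 0.607963
Rounded to 4 decimal places: P(Reactor cooling lost) ≈ 0.6080.

0.6080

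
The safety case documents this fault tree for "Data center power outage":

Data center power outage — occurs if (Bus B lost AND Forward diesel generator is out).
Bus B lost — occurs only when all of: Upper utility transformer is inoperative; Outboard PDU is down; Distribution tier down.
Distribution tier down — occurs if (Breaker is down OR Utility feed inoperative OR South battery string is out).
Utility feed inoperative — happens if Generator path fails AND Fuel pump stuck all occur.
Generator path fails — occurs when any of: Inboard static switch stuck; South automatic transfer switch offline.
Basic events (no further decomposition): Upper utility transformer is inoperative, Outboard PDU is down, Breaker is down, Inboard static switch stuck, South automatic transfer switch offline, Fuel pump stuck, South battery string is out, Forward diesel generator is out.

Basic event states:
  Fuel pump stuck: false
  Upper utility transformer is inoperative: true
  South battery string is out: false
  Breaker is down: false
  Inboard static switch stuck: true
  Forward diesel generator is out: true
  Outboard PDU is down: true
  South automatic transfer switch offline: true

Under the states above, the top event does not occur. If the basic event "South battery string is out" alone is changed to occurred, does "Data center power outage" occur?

Counterfactual: set "South battery string is out" to occurred.
Generator path fails [OR]: Inboard static switch stuck=occurs, South automatic transfer switch offline=occurs → at least one input occurs → occurs.
Utility feed inoperative [AND]: Generator path fails=occurs, Fuel pump stuck=not → not all inputs occur → does not occur.
Distribution tier down [OR]: Breaker is down=not, Utility feed inoperative=not, South battery string is out=occurs → at least one input occurs → occurs.
Bus B lost [AND]: Upper utility transformer is inoperative=occurs, Outboard PDU is down=occurs, Distribution tier down=occurs → all inputs occur → occurs.
Data center power outage [AND]: Bus B lost=occurs, Forward diesel generator is out=occurs → all inputs occur → occurs.

Yes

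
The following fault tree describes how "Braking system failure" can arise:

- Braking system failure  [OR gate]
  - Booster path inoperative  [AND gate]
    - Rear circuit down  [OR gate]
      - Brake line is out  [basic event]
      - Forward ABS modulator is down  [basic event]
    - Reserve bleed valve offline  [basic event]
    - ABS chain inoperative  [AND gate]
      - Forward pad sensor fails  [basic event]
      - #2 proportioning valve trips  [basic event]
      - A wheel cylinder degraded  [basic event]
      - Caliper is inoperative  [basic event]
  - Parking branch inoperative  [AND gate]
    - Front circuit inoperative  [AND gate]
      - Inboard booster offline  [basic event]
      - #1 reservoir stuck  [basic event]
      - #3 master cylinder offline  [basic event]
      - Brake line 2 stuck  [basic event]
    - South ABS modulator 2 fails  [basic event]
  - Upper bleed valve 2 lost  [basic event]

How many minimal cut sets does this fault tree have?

4

Rear circuit down [OR]: union of children's cut sets → 2 cut set(s).
ABS chain inoperative [AND]: one cut set from each child combined → 1 × 1 × 1 × 1 = 1 cut set(s).
Booster path inoperative [AND]: one cut set from each child combined → 2 × 1 × 1 = 2 cut set(s).
Front circuit inoperative [AND]: one cut set from each child combined → 1 × 1 × 1 × 1 = 1 cut set(s).
Parking branch inoperative [AND]: one cut set from each child combined → 1 × 1 = 1 cut set(s).
Braking system failure [OR]: union of children's cut sets → 4 cut set(s).
Minimal cut sets: {#2 proportioning valve trips, A wheel cylinder degraded, Brake line is out, Caliper is inoperative, Forward pad sensor fails, Reserve bleed valve offline}; {#2 proportioning valve trips, A wheel cylinder degraded, Caliper is inoperative, Forward ABS modulator is down, Forward pad sensor fails, Reserve bleed valve offline}; {#1 reservoir stuck, #3 master cylinder offline, Brake line 2 stuck, Inboard booster offline, South ABS modulator 2 fails}; {Upper bleed valve 2 lost}.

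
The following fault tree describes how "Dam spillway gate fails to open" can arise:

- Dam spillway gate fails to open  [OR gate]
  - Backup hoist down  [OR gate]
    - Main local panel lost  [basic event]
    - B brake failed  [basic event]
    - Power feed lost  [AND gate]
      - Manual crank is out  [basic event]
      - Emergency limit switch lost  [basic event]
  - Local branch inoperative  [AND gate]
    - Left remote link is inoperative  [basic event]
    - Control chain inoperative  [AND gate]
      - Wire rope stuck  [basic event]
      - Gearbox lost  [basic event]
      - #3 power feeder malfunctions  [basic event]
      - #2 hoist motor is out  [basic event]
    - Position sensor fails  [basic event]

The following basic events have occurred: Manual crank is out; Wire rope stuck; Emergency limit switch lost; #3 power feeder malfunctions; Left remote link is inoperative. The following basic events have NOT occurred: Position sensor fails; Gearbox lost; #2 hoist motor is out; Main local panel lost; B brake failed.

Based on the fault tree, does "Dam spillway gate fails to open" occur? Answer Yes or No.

Power feed lost [AND]: Manual crank is out=occurs, Emergency limit switch lost=occurs → all inputs occur → occurs.
Backup hoist down [OR]: Main local panel lost=not, B brake failed=not, Power feed lost=occurs → at least one input occurs → occurs.
Control chain inoperative [AND]: Wire rope stuck=occurs, Gearbox lost=not, #3 power feeder malfunctions=occurs, #2 hoist motor is out=not → not all inputs occur → does not occur.
Local branch inoperative [AND]: Left remote link is inoperative=occurs, Control chain inoperative=not, Position sensor fails=not → not all inputs occur → does not occur.
Dam spillway gate fails to open [OR]: Backup hoist down=occurs, Local branch inoperative=not → at least one input occurs → occurs.

Yes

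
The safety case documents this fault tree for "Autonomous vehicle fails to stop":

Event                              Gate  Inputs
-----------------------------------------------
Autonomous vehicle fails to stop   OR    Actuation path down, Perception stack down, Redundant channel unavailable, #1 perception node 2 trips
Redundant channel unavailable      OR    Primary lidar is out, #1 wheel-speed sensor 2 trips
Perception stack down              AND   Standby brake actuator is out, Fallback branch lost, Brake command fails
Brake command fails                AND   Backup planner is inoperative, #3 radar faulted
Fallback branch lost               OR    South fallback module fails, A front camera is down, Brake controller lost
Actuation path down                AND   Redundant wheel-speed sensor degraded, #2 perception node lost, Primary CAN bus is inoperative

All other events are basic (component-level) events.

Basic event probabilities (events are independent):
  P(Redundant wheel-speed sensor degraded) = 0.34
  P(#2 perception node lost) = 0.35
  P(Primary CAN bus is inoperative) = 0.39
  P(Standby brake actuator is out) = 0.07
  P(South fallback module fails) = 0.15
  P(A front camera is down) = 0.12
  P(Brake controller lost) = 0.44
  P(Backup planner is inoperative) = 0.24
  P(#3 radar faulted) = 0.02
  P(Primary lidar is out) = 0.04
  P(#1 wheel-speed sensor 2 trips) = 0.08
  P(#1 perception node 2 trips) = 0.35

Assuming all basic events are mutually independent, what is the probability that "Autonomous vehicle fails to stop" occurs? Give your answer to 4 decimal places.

0.4527

P(Actuation path down) [AND] = 0.34 × 0.35 × 0.39 = 0.046410
P(Fallback branch lost) [OR] = 1 − (1−0.15) × (1−0.12) × (1−0.44) = 0.581120
P(Brake command fails) [AND] = 0.24 × 0.02 = 0.004800
P(Perception stack down) [AND] = 0.07 × 0.581120 × 0.004800 = 0.000195
P(Redundant channel unavailable) [OR] = 1 − (1−0.04) × (1−0.08) = 0.116800
P(Autonomous vehicle fails to stop) [OR] = 1 − (1−0.046410) × (1−0.000195) × (1−0.116800) × (1−0.35) = 0.452670
Rounded to 4 decimal places: P(Autonomous vehicle fails to stop) ≈ 0.4527.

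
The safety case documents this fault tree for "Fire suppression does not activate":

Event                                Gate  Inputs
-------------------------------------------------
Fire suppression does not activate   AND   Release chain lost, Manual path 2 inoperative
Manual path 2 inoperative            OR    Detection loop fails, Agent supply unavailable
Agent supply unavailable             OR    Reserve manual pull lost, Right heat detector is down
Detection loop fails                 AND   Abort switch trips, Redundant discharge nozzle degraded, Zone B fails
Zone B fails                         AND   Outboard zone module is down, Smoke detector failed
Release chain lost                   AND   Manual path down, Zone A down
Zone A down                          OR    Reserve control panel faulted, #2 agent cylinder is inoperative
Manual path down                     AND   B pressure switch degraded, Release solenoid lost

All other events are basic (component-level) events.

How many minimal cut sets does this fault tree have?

Manual path down [AND]: one cut set from each child combined → 1 × 1 = 1 cut set(s).
Zone A down [OR]: union of children's cut sets → 2 cut set(s).
Release chain lost [AND]: one cut set from each child combined → 1 × 2 = 2 cut set(s).
Zone B fails [AND]: one cut set from each child combined → 1 × 1 = 1 cut set(s).
Detection loop fails [AND]: one cut set from each child combined → 1 × 1 × 1 = 1 cut set(s).
Agent supply unavailable [OR]: union of children's cut sets → 2 cut set(s).
Manual path 2 inoperative [OR]: union of children's cut sets → 3 cut set(s).
Fire suppression does not activate [AND]: one cut set from each child combined → 2 × 3 = 6 cut set(s).
Minimal cut sets: {Abort switch trips, B pressure switch degraded, Outboard zone module is down, Redundant discharge nozzle degraded, Release solenoid lost, Reserve control panel faulted, Smoke detector failed}; {B pressure switch degraded, Release solenoid lost, Reserve control panel faulted, Reserve manual pull lost}; {B pressure switch degraded, Release solenoid lost, Reserve control panel faulted, Right heat detector is down}; {#2 agent cylinder is inoperative, Abort switch trips, B pressure switch degraded, Outboard zone module is down, Redundant discharge nozzle degraded, Release solenoid lost, Smoke detector failed}; {#2 agent cylinder is inoperative, B pressure switch degraded, Release solenoid lost, Reserve manual pull lost}; {#2 agent cylinder is inoperative, B pressure switch degraded, Release solenoid lost, Right heat detector is down}.

6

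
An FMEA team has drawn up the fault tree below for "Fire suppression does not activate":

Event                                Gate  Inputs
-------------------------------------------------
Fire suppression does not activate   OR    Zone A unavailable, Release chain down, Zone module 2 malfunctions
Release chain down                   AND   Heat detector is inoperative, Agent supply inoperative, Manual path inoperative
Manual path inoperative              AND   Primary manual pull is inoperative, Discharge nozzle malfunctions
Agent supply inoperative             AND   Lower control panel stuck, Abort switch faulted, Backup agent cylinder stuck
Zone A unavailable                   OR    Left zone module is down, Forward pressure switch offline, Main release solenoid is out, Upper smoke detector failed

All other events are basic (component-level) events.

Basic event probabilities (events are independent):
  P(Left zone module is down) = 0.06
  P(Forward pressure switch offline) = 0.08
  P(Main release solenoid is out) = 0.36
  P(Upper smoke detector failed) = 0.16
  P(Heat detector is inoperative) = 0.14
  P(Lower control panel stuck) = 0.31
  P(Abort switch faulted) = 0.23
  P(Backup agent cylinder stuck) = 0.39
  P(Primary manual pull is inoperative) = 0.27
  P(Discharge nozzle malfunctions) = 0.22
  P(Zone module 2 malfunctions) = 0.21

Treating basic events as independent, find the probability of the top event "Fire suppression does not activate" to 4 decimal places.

P(Zone A unavailable) [OR] = 1 − (1−0.06) × (1−0.08) × (1−0.36) × (1−0.16) = 0.535084
P(Agent supply inoperative) [AND] = 0.31 × 0.23 × 0.39 = 0.027807
P(Manual path inoperative) [AND] = 0.27 × 0.22 = 0.059400
P(Release chain down) [AND] = 0.14 × 0.027807 × 0.059400 = 0.000231
P(Fire suppression does not activate) [OR] = 1 − (1−0.535084) × (1−0.000231) × (1−0.21) = 0.632801
Rounded to 4 decimal places: P(Fire suppression does not activate) ≈ 0.6328.

0.6328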